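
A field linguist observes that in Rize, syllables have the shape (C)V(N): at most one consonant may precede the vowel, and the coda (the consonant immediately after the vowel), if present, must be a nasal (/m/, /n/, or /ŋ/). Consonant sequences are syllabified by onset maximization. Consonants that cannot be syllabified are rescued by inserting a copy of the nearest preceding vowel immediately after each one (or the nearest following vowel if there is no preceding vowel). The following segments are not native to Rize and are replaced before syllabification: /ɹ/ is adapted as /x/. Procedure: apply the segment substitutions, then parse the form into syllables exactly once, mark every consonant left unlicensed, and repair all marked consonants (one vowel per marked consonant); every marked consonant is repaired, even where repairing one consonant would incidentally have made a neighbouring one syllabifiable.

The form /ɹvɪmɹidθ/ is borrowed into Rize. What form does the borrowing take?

Substitution: /ɹ/ → /x/, giving /xvɪmxidθ/.
Under (C)V(N), the unsyllabifiable consonants are /x/, /d/, /θ/ (only a nasal (/m/, /n/, or /ŋ/) is licensed in coda position; onsets are limited to one consonant).
Epenthesis after each stranded consonant: /x/ → /xɪ/, /d/ → /di/, /θ/ → /θi/.

xɪvɪmxidiθi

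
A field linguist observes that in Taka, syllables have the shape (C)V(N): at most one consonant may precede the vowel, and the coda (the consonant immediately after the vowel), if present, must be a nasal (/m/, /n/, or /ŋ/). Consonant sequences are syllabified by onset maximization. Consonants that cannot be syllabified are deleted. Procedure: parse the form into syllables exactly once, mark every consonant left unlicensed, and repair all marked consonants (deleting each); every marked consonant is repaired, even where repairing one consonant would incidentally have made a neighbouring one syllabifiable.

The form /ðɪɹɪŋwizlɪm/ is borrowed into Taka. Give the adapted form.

ðɪɹɪŋwilɪm

Under (C)V(N), the unsyllabifiable consonants are /z/ (only a nasal (/m/, /n/, or /ŋ/) is licensed in coda position; onsets are limited to one consonant).
Deleting the stranded consonants removes /z/.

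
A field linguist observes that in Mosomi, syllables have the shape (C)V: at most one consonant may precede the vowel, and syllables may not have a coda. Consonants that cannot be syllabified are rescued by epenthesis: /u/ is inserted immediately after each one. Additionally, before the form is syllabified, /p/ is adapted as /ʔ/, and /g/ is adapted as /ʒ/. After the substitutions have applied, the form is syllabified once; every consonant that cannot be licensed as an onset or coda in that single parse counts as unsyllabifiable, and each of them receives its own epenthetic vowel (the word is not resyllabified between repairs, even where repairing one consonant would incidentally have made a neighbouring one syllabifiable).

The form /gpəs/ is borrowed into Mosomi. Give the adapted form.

Substitution: /g/ → /ʒ/, /p/ → /ʔ/, giving /ʒʔəs/.
The consonants /ʒ/, /s/ cannot be parsed into a legal (C)V syllable (no codas are permitted; onsets are limited to one consonant).
Epenthesis after each stranded consonant: /ʒ/ → /ʒu/, /s/ → /su/.

ʒuʔəsu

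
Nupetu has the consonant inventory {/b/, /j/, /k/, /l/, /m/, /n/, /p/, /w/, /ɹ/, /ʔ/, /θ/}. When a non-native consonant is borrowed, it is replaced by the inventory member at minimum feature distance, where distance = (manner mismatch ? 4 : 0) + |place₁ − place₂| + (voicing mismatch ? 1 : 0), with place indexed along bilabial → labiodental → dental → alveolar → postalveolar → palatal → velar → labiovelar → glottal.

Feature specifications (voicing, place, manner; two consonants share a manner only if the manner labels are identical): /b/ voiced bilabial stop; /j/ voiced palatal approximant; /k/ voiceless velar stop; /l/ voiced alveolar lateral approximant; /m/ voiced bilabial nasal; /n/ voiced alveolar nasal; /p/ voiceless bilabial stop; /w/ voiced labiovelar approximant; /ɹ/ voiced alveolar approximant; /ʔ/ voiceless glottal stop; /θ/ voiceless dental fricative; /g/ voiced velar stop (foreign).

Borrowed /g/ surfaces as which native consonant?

k

/k/ is closest: same manner (stop), place distance 0 (velar→velar), voicing differs (+1); total 1. Next closest is /ʔ/ at distance 3.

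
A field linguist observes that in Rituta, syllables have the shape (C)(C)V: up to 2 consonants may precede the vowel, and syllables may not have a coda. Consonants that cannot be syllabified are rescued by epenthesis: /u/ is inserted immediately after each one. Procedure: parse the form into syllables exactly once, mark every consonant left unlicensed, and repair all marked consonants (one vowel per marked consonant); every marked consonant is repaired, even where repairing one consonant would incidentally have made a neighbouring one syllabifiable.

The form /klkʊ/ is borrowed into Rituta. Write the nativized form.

kulkʊ

Under (C)(C)V, the unsyllabifiable consonants are /k/ (no codas are permitted; onsets may contain at most 2 consonants).
Epenthesis after each stranded consonant: /k/ → /ku/.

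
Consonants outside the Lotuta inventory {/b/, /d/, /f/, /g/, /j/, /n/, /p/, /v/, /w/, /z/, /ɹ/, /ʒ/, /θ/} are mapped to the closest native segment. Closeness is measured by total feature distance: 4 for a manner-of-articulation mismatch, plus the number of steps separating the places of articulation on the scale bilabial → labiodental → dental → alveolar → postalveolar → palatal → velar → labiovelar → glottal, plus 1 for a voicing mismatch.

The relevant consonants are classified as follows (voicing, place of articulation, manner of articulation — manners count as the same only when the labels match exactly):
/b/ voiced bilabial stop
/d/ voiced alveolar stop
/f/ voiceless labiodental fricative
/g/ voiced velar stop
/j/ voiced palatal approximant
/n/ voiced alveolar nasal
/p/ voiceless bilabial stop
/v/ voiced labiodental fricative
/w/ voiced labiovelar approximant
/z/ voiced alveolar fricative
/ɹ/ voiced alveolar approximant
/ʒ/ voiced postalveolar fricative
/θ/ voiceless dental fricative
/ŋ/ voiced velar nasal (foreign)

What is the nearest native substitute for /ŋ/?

/n/ is closest: same manner (nasal), place distance 3 (velar→alveolar), same voicing; total 3. Next closest is /g/ at distance 4.

n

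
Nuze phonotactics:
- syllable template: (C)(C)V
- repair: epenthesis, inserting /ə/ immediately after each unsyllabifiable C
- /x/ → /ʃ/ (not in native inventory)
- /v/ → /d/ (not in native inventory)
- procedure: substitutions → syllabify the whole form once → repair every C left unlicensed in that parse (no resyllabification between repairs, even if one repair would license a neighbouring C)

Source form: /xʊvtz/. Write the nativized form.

Substitution: /x/ → /ʃ/, /v/ → /d/, giving /ʃʊdtz/.
The consonants /d/, /t/, /z/ cannot be parsed into a legal (C)(C)V syllable (no codas are permitted; onsets may contain at most 2 consonants).
Each unlicensed consonant becomes the onset of a new syllable: /d/ → /də/, /t/ → /tə/, /z/ → /zə/.

ʃʊdətəzə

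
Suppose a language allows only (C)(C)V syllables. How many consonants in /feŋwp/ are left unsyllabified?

Under (C)(C)V, the unsyllabifiable consonants are /ŋ/, /w/, /p/ (no codas are permitted; onsets may contain at most 2 consonants).

3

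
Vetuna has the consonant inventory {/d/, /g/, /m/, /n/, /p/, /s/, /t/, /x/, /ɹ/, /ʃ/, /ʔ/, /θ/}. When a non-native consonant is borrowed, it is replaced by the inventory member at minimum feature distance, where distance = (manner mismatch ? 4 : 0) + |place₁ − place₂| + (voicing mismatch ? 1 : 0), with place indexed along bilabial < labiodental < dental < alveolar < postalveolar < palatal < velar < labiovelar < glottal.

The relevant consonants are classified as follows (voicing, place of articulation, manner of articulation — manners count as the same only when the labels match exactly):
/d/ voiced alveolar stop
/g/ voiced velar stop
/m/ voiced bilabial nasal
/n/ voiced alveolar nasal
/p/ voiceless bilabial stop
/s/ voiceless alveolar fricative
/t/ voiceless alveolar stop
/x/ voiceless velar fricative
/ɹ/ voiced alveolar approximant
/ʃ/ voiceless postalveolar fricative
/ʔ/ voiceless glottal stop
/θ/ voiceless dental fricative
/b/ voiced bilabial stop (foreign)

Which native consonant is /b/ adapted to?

/p/ is closest: same manner (stop), place distance 0 (bilabial→bilabial), voicing differs (+1); total 1. Next closest is /d/ at distance 3.

p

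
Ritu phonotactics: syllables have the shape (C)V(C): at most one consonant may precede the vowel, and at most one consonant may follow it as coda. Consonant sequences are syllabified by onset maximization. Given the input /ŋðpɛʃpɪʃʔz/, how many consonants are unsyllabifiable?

4

Under (C)V(C), the unsyllabifiable consonants are /ŋ/, /ð/, /ʔ/, /z/ (at most one coda consonant is licensed; onsets are limited to one consonant).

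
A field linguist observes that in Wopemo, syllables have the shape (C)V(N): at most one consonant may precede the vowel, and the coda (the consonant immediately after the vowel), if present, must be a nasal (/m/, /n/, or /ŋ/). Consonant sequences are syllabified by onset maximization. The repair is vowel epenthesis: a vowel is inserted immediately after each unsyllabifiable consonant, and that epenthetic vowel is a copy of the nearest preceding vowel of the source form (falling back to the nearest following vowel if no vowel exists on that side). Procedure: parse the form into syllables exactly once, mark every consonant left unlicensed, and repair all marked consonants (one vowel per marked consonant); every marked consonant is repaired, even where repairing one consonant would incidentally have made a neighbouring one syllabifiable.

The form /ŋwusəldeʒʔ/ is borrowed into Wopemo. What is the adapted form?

Under (C)V(N), the unsyllabifiable consonants are /ŋ/, /l/, /ʒ/, /ʔ/ (only a nasal (/m/, /n/, or /ŋ/) is licensed in coda position; onsets are limited to one consonant).
Inserting the epenthetic vowel yields /ŋ/ → /ŋu/, /l/ → /lə/, /ʒ/ → /ʒe/, /ʔ/ → /ʔe/.

ŋuwusələdeʒeʔe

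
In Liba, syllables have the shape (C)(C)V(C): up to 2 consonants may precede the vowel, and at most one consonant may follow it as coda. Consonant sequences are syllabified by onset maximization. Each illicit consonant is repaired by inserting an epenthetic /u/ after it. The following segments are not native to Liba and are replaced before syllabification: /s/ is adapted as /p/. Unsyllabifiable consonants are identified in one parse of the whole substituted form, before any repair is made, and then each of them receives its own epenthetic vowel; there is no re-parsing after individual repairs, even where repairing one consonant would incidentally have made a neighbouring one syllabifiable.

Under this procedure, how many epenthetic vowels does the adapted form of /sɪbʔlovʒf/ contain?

2

After substitution the input is /pɪbʔlovʒf/.
The unsyllabifiable consonants are /ʒ/, /f/; each receives one epenthetic vowel.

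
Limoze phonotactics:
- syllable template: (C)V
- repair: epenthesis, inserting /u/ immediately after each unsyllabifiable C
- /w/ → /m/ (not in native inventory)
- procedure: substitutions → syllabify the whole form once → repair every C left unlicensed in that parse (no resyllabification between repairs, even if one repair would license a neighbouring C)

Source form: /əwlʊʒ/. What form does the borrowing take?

Substitution: /w/ → /m/, giving /əmlʊʒ/.
The consonants /m/, /ʒ/ cannot be parsed into a legal (C)V syllable (no codas are permitted; onsets are limited to one consonant).
Epenthesis after each stranded consonant: /m/ → /mu/, /ʒ/ → /ʒu/.

əmulʊʒu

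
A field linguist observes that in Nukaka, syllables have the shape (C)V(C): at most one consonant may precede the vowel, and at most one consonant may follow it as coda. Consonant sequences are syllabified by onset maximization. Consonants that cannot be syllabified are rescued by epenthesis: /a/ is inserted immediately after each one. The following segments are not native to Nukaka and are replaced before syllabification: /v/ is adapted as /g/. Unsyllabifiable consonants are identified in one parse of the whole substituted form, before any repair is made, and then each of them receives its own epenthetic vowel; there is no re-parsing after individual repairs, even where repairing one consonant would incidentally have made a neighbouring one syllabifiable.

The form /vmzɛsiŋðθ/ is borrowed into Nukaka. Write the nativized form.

gamazɛsiŋðaθa

Substitution: /v/ → /g/, giving /gmzɛsiŋðθ/.
Syllabifying with onset maximization leaves /g/, /m/, /ð/, /θ/ stranded (at most one coda consonant is licensed; onsets are limited to one consonant).
Epenthesis after each stranded consonant: /g/ → /ga/, /m/ → /ma/, /ð/ → /ða/, /θ/ → /θa/.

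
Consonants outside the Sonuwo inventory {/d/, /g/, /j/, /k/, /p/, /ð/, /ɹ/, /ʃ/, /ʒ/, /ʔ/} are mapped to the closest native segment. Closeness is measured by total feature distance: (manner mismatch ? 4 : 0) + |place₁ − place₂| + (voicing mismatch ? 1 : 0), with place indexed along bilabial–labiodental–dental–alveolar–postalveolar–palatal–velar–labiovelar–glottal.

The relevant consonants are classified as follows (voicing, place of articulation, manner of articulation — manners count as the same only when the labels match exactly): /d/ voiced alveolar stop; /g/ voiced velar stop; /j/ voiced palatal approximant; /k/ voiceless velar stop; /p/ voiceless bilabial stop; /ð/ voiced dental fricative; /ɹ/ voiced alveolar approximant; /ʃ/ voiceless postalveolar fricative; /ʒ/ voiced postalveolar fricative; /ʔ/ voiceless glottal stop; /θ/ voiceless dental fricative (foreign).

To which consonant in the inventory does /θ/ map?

ð

/ð/ is closest: same manner (fricative), place distance 0 (dental→dental), voicing differs (+1); total 1. Next closest is /ʃ/ at distance 2.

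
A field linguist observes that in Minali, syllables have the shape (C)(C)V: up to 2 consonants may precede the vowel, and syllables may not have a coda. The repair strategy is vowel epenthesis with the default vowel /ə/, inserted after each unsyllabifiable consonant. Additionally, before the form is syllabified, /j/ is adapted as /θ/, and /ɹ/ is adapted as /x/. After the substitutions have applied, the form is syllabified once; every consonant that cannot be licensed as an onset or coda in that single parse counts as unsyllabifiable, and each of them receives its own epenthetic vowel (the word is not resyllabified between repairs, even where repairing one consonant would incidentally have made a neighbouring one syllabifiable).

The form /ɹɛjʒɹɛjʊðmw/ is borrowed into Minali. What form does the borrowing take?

Substitution: /ɹ/ → /x/, /j/ → /θ/, giving /xɛθʒxɛθʊðmw/.
Under (C)(C)V, the unsyllabifiable consonants are /θ/, /ð/, /m/, /w/ (no codas are permitted; onsets may contain at most 2 consonants).
Inserting the epenthetic vowel yields /θ/ → /θə/, /ð/ → /ðə/, /m/ → /mə/, /w/ → /wə/.

xɛθəʒxɛθʊðəməwə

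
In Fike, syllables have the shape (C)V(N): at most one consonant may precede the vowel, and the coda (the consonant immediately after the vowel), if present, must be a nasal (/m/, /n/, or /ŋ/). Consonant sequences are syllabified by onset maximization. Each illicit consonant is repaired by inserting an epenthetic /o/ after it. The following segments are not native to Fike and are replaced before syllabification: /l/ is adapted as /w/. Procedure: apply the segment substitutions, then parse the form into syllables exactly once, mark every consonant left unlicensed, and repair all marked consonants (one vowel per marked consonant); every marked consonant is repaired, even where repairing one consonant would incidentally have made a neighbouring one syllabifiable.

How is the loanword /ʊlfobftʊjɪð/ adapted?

ʊwofobofotʊjɪðo

Substitution: /l/ → /w/, giving /ʊwfobftʊjɪð/.
Syllabifying with onset maximization leaves /w/, /b/, /f/, /ð/ stranded (only a nasal (/m/, /n/, or /ŋ/) is licensed in coda position; onsets are limited to one consonant).
Epenthesis after each stranded consonant: /w/ → /wo/, /b/ → /bo/, /f/ → /fo/, /ð/ → /ðo/.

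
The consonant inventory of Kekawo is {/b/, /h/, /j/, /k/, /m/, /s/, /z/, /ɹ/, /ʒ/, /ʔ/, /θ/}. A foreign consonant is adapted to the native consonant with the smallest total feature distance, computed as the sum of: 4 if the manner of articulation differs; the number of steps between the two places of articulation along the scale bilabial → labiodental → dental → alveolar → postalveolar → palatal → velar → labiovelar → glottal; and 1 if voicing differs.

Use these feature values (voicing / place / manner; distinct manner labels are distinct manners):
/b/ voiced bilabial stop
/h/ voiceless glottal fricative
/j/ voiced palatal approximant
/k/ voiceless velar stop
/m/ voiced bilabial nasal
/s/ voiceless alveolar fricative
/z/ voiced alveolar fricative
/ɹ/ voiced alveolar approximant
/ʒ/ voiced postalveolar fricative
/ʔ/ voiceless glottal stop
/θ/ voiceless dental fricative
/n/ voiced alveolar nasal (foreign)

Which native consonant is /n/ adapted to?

/m/ is closest: same manner (nasal), place distance 3 (alveolar→bilabial), same voicing; total 3. Next closest is /z/ at distance 4.

m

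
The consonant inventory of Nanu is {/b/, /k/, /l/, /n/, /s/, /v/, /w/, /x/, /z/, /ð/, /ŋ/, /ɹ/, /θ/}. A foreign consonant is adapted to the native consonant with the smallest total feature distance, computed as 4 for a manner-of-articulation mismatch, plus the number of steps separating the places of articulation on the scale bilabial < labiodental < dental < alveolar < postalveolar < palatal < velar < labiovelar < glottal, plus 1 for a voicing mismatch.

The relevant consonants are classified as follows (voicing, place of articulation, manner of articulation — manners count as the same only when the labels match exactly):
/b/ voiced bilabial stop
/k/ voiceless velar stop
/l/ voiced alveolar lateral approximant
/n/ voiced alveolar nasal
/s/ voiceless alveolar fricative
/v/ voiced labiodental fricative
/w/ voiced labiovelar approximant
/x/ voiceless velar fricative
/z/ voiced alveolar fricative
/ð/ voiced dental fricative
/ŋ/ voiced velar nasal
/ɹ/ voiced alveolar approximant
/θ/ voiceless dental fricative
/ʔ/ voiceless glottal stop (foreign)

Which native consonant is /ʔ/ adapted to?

k

/k/ is closest: same manner (stop), place distance 2 (glottal→velar), same voicing; total 2. Next closest is /w/ at distance 6.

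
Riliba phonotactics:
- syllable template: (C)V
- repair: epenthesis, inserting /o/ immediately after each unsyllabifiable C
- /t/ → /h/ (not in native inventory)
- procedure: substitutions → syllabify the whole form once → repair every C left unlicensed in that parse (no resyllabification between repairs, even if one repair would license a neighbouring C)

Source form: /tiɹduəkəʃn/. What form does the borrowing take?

Substitution: /t/ → /h/, giving /hiɹduəkəʃn/.
The consonants /ɹ/, /ʃ/, /n/ cannot be parsed into a legal (C)V syllable (no codas are permitted; onsets are limited to one consonant).
Epenthesis after each stranded consonant: /ɹ/ → /ɹo/, /ʃ/ → /ʃo/, /n/ → /no/.

hiɹoduəkəʃono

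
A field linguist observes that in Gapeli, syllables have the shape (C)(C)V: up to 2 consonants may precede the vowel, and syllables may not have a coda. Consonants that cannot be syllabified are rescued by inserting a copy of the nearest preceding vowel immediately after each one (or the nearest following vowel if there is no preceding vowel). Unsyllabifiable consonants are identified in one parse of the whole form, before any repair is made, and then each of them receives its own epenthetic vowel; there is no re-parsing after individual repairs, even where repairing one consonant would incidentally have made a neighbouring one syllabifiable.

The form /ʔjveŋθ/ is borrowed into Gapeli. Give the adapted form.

ʔejveŋeθe

Syllabifying with onset maximization leaves /ʔ/, /ŋ/, /θ/ stranded (no codas are permitted; onsets may contain at most 2 consonants).
Each unlicensed consonant becomes the onset of a new syllable: /ʔ/ → /ʔe/, /ŋ/ → /ŋe/, /θ/ → /θe/.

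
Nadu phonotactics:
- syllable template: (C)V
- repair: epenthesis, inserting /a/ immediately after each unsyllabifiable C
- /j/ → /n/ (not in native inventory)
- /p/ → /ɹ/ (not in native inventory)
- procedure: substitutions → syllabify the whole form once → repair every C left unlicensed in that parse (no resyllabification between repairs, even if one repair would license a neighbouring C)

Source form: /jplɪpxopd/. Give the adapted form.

Substitution: /j/ → /n/, /p/ → /ɹ/, giving /nɹlɪɹxoɹd/.
The consonants /n/, /ɹ/, /ɹ/, /ɹ/, /d/ cannot be parsed into a legal (C)V syllable (no codas are permitted; onsets are limited to one consonant).
Inserting the epenthetic vowel yields /n/ → /na/, /ɹ/ → /ɹa/, /ɹ/ → /ɹa/, /ɹ/ → /ɹa/, /d/ → /da/.

naɹalɪɹaxoɹada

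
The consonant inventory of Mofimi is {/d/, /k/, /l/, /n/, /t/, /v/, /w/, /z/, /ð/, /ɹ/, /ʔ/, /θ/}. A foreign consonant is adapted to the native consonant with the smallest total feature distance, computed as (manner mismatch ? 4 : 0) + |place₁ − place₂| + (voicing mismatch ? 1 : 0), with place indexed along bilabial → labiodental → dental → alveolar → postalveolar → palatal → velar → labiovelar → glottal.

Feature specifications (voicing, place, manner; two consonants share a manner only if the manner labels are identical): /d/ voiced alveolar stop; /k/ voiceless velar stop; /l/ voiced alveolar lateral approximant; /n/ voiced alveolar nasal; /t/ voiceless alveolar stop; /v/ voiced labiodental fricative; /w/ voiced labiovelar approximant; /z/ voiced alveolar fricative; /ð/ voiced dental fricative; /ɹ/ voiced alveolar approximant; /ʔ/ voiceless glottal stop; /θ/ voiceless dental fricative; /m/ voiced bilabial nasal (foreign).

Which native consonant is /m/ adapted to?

/n/ is closest: same manner (nasal), place distance 3 (bilabial→alveolar), same voicing; total 3. Next closest is /v/ at distance 5.

n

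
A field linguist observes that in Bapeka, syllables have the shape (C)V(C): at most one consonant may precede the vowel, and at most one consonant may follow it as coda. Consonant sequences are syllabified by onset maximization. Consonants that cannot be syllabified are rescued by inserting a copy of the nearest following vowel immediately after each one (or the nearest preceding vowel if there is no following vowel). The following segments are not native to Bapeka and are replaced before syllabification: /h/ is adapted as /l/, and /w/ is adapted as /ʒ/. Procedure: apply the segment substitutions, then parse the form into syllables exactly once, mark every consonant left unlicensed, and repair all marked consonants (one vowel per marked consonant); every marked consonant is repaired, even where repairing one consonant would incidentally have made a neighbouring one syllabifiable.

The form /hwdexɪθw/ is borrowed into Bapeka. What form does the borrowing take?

leʒedexɪθʒɪ

Substitution: /h/ → /l/, /w/ → /ʒ/, giving /lʒdexɪθʒ/.
The consonants /l/, /ʒ/, /ʒ/ cannot be parsed into a legal (C)V(C) syllable (at most one coda consonant is licensed; onsets are limited to one consonant).
Each unlicensed consonant becomes the onset of a new syllable: /l/ → /le/, /ʒ/ → /ʒe/, /ʒ/ → /ʒɪ/.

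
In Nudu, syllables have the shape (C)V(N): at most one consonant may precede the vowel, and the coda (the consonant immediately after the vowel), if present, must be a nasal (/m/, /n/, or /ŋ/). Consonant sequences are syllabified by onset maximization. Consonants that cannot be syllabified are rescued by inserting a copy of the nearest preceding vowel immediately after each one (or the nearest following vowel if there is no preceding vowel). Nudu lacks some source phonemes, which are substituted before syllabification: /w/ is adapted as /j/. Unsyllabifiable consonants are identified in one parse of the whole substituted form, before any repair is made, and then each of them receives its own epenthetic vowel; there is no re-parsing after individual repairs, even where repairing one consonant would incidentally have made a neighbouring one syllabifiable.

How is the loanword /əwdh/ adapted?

əjədəhə

Substitution: /w/ → /j/, giving /əjdh/.
Syllabifying with onset maximization leaves /j/, /d/, /h/ stranded (only a nasal (/m/, /n/, or /ŋ/) is licensed in coda position; onsets are limited to one consonant).
Each unlicensed consonant becomes the onset of a new syllable: /j/ → /jə/, /d/ → /də/, /h/ → /hə/.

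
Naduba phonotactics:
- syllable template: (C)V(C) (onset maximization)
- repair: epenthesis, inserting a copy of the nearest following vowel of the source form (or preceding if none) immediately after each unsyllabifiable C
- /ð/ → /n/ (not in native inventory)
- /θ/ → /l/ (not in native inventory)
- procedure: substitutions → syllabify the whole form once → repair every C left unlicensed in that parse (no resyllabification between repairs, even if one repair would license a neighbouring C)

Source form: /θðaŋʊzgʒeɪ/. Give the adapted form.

lanaŋʊzgeʒeɪ

Substitution: /θ/ → /l/, /ð/ → /n/, giving /lnaŋʊzgʒeɪ/.
Under (C)V(C), the unsyllabifiable consonants are /l/, /g/ (at most one coda consonant is licensed; onsets are limited to one consonant).
Inserting the epenthetic vowel yields /l/ → /la/, /g/ → /ge/.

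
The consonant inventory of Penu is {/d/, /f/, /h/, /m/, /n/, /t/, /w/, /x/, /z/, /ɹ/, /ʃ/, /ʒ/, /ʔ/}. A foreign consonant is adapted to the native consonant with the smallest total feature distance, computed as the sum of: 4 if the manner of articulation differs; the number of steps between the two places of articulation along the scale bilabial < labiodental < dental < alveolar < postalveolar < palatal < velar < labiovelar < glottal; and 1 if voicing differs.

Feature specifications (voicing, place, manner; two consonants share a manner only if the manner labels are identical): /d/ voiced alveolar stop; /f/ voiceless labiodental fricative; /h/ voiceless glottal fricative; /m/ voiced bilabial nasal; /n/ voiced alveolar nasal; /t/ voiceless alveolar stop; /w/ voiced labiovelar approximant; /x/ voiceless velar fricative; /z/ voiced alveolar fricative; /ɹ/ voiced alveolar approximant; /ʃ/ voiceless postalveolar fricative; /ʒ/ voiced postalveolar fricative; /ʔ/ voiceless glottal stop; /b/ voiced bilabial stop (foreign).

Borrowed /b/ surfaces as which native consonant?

d

/d/ is closest: same manner (stop), place distance 3 (bilabial→alveolar), same voicing; total 3. Next closest is /m/ at distance 4.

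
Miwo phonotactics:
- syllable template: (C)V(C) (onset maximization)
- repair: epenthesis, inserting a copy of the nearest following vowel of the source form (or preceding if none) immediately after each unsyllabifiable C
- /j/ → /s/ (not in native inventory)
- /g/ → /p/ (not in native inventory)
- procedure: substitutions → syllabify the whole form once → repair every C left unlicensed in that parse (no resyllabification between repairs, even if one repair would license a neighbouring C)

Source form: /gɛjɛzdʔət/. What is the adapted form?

Substitution: /g/ → /p/, /j/ → /s/, giving /pɛsɛzdʔət/.
Syllabifying with onset maximization leaves /d/ stranded (at most one coda consonant is licensed; onsets are limited to one consonant).
Each unlicensed consonant becomes the onset of a new syllable: /d/ → /də/.

pɛsɛzdəʔət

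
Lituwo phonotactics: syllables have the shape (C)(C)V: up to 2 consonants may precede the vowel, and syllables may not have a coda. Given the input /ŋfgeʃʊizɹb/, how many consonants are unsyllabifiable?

Under (C)(C)V, the unsyllabifiable consonants are /ŋ/, /z/, /ɹ/, /b/ (no codas are permitted; onsets may contain at most 2 consonants).

4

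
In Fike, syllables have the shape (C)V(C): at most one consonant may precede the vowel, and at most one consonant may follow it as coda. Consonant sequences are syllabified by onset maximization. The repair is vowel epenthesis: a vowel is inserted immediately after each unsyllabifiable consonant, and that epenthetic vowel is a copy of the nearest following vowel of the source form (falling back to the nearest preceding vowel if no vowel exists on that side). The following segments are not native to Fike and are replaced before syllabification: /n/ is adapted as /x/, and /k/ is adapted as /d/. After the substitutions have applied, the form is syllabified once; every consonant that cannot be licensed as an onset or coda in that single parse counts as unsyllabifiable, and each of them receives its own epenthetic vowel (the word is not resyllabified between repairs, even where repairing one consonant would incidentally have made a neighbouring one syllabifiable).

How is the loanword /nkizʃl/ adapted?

xidizʃili

Substitution: /n/ → /x/, /k/ → /d/, giving /xdizʃl/.
Under (C)V(C), the unsyllabifiable consonants are /x/, /ʃ/, /l/ (at most one coda consonant is licensed; onsets are limited to one consonant).
Inserting the epenthetic vowel yields /x/ → /xi/, /ʃ/ → /ʃi/, /l/ → /li/.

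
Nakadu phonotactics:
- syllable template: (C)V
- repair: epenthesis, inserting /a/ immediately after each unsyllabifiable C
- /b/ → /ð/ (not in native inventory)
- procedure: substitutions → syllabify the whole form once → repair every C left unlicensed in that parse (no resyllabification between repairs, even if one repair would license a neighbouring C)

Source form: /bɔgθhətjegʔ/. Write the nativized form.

ðɔgaθahətajegaʔa

Substitution: /b/ → /ð/, giving /ðɔgθhətjegʔ/.
Syllabifying with onset maximization leaves /g/, /θ/, /t/, /g/, /ʔ/ stranded (no codas are permitted; onsets are limited to one consonant).
Epenthesis after each stranded consonant: /g/ → /ga/, /θ/ → /θa/, /t/ → /ta/, /g/ → /ga/, /ʔ/ → /ʔa/.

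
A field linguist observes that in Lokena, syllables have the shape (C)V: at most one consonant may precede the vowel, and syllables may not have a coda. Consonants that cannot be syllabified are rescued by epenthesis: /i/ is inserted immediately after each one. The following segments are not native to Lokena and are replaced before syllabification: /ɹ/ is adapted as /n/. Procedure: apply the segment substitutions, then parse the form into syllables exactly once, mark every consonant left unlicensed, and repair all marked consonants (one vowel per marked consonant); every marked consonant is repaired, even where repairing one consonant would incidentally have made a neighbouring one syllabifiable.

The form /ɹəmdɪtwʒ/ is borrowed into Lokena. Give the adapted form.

nəmidɪtiwiʒi

Substitution: /ɹ/ → /n/, giving /nəmdɪtwʒ/.
Under (C)V, the unsyllabifiable consonants are /m/, /t/, /w/, /ʒ/ (no codas are permitted; onsets are limited to one consonant).
Inserting the epenthetic vowel yields /m/ → /mi/, /t/ → /ti/, /w/ → /wi/, /ʒ/ → /ʒi/.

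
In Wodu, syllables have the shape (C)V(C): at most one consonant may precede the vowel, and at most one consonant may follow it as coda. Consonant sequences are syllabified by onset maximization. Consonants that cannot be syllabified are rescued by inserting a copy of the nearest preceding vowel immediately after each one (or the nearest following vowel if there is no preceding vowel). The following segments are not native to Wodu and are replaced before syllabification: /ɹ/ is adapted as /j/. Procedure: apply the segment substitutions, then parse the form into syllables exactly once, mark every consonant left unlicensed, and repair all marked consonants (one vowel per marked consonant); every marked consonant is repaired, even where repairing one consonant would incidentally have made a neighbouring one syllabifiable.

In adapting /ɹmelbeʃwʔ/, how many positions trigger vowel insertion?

3

After substitution the input is /jmelbeʃwʔ/.
The unsyllabifiable consonants are /j/, /w/, /ʔ/; each receives one epenthetic vowel.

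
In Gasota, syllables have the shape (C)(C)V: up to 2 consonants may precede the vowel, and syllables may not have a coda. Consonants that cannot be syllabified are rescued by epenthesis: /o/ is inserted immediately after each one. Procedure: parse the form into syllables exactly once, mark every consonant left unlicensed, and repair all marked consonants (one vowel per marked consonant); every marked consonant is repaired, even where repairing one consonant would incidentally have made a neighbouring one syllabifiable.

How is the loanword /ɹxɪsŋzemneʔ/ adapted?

ɹxɪsoŋzemneʔo

Under (C)(C)V, the unsyllabifiable consonants are /s/, /ʔ/ (no codas are permitted; onsets may contain at most 2 consonants).
Epenthesis after each stranded consonant: /s/ → /so/, /ʔ/ → /ʔo/.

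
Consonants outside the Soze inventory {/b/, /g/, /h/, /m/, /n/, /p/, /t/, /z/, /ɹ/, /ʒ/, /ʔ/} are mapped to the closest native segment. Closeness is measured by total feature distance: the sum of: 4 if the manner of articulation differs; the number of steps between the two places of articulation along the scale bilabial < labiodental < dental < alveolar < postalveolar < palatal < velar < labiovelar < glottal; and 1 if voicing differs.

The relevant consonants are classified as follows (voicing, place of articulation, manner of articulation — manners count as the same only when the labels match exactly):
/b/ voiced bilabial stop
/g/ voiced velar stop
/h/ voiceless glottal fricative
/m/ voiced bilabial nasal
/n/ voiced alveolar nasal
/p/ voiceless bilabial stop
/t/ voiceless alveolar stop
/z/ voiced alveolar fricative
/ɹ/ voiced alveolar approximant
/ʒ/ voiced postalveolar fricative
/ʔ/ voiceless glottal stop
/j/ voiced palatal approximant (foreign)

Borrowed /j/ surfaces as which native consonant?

/ɹ/ is closest: same manner (approximant), place distance 2 (palatal→alveolar), same voicing; total 2. Next closest is /g/ at distance 5.

ɹ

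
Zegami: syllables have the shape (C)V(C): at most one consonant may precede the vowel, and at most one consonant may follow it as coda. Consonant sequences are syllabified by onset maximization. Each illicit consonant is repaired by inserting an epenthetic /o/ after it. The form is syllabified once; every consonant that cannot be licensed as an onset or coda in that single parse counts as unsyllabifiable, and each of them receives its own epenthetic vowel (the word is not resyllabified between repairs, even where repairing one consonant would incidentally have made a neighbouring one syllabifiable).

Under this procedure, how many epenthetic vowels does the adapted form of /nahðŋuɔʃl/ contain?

2

The unsyllabifiable consonants are /ð/, /l/; each receives one epenthetic vowel.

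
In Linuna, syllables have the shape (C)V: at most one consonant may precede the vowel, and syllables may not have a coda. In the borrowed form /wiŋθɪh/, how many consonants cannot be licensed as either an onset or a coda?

2

Syllabifying with onset maximization leaves /ŋ/, /h/ stranded (no codas are permitted; onsets are limited to one consonant).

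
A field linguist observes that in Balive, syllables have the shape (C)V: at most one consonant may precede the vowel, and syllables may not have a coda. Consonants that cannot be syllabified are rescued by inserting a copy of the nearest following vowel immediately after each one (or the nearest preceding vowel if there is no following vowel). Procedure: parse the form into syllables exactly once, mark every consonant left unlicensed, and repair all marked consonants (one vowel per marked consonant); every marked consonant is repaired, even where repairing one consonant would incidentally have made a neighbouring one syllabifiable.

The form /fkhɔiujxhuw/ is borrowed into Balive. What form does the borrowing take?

Syllabifying with onset maximization leaves /f/, /k/, /j/, /x/, /w/ stranded (no codas are permitted; onsets are limited to one consonant).
Inserting the epenthetic vowel yields /f/ → /fɔ/, /k/ → /kɔ/, /j/ → /ju/, /x/ → /xu/, /w/ → /wu/.

fɔkɔhɔiujuxuhuwu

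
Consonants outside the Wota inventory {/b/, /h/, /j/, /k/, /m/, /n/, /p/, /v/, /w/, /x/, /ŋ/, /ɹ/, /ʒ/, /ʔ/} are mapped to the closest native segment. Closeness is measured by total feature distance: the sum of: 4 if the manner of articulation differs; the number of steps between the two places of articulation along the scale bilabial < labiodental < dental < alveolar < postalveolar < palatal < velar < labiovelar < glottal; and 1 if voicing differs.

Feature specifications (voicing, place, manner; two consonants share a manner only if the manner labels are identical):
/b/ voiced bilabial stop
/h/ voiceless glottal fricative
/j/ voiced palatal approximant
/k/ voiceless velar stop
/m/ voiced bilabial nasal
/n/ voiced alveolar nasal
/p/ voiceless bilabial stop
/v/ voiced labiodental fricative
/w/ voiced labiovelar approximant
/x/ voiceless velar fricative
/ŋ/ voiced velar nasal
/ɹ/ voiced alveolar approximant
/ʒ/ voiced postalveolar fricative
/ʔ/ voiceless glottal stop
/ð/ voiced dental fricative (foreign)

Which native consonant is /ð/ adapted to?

/v/ is closest: same manner (fricative), place distance 1 (dental→labiodental), same voicing; total 1. Next closest is /ʒ/ at distance 2.

v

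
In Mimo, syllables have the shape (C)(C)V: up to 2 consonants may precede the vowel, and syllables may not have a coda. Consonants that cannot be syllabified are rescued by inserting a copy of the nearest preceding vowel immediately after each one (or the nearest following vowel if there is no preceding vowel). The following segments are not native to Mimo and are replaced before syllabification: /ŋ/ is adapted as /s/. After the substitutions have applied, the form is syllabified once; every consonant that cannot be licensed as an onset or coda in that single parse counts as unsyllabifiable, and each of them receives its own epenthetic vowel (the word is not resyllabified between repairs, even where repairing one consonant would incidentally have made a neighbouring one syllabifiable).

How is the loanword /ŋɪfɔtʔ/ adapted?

sɪfɔtɔʔɔ

Substitution: /ŋ/ → /s/, giving /sɪfɔtʔ/.
The consonants /t/, /ʔ/ cannot be parsed into a legal (C)(C)V syllable (no codas are permitted; onsets may contain at most 2 consonants).
Inserting the epenthetic vowel yields /t/ → /tɔ/, /ʔ/ → /ʔɔ/.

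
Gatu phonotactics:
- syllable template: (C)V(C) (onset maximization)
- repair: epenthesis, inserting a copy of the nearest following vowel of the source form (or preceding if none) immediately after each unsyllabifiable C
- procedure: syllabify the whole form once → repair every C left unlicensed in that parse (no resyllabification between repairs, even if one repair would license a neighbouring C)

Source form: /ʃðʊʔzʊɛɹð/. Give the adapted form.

Under (C)V(C), the unsyllabifiable consonants are /ʃ/, /ð/ (at most one coda consonant is licensed; onsets are limited to one consonant).
Each unlicensed consonant becomes the onset of a new syllable: /ʃ/ → /ʃʊ/, /ð/ → /ðɛ/.

ʃʊðʊʔzʊɛɹðɛ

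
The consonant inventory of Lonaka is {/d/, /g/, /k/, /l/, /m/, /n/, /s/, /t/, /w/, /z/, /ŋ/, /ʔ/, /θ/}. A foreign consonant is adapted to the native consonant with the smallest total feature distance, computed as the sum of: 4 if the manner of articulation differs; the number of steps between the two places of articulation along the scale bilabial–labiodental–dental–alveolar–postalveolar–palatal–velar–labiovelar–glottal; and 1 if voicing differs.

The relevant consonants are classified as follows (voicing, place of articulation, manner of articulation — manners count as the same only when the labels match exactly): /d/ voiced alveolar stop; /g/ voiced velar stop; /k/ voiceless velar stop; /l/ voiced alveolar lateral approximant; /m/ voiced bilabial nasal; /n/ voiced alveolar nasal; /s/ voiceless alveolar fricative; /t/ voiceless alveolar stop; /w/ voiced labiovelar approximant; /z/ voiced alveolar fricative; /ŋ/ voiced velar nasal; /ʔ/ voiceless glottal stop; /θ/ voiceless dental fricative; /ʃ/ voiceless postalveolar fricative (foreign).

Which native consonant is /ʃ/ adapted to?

s

/s/ is closest: same manner (fricative), place distance 1 (postalveolar→alveolar), same voicing; total 1. Next closest is /z/ at distance 2.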